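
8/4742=4/2371 = 0.00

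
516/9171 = 172/3057 = 0.06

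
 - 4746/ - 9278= 2373/4639 = 0.51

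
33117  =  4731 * 7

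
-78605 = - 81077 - - 2472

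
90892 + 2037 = 92929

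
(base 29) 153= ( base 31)10s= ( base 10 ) 989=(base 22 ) 20L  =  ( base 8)1735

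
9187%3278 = 2631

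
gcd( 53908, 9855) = 1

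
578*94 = 54332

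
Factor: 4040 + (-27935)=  - 23895 = -3^4*5^1*59^1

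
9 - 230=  - 221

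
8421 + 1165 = 9586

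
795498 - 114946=680552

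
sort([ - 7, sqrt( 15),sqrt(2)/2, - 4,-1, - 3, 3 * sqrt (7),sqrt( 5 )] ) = [ - 7, - 4, - 3, - 1,sqrt(2 )/2,sqrt( 5),sqrt( 15),  3*sqrt( 7 )] 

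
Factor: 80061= 3^1*26687^1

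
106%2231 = 106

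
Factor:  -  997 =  - 997^1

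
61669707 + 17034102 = 78703809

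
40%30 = 10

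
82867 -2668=80199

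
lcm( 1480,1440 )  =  53280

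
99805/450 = 221+71/90 = 221.79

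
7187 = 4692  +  2495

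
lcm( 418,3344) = 3344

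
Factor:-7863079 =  - 7^2*23^1*6977^1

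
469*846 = 396774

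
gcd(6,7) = 1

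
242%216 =26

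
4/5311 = 4/5311  =  0.00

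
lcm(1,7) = 7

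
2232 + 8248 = 10480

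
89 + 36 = 125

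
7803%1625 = 1303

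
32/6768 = 2/423=0.00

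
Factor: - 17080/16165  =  -56/53  =  -2^3*7^1*53^(- 1 )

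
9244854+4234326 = 13479180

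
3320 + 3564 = 6884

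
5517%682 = 61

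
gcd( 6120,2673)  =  9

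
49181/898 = 54 + 689/898 = 54.77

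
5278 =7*754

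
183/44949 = 61/14983 = 0.00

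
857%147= 122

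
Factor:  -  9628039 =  -9628039^1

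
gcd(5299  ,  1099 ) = 7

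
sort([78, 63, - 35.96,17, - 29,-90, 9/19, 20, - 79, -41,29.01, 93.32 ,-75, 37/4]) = [ - 90, - 79, - 75,  -  41,  -  35.96, -29 , 9/19,37/4,17,  20 , 29.01, 63, 78, 93.32]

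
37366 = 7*5338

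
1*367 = 367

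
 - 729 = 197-926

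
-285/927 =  - 95/309= - 0.31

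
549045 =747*735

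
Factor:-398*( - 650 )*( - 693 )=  - 2^2*3^2*5^2*7^1 * 11^1*13^1*199^1 = - 179279100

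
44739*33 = 1476387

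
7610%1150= 710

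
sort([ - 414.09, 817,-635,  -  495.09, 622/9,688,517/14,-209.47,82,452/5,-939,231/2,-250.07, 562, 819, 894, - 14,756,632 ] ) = [ - 939, - 635,-495.09,-414.09,-250.07, - 209.47, - 14, 517/14, 622/9,  82,452/5,231/2,562 , 632, 688,756,  817, 819,894]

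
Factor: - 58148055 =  - 3^2 * 5^1 * 7^2*26371^1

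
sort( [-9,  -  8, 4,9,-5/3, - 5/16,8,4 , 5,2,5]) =[ - 9 ,-8, -5/3, -5/16,2, 4,4, 5,  5,  8,9 ]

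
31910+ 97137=129047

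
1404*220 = 308880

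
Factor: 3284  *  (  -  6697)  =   - 2^2*37^1*181^1 * 821^1 = - 21992948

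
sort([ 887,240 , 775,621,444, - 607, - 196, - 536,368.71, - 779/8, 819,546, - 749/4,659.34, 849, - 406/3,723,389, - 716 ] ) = [ - 716, - 607, - 536, - 196, - 749/4,-406/3, - 779/8 , 240,368.71 , 389,  444, 546, 621, 659.34, 723, 775,819, 849,887 ] 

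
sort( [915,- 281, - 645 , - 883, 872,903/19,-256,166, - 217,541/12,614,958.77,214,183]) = [-883, - 645, - 281, - 256, - 217,  541/12, 903/19,166,183,214,614,872,915, 958.77]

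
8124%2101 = 1821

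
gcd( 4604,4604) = 4604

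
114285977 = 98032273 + 16253704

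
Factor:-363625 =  - 5^3*2909^1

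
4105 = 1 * 4105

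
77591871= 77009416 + 582455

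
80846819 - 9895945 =70950874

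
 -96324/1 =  - 96324 = - 96324.00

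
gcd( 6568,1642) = 1642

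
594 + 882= 1476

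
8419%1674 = 49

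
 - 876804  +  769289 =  - 107515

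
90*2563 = 230670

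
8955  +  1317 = 10272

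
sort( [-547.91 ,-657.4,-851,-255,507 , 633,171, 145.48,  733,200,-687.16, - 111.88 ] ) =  [ - 851, - 687.16, - 657.4, - 547.91  ,-255, - 111.88,  145.48, 171, 200, 507,633,733]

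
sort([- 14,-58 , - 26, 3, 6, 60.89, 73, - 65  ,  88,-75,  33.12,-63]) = [ - 75, - 65, - 63,-58,- 26,-14,3, 6, 33.12, 60.89,  73, 88] 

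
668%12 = 8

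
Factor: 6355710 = 2^1*3^2*5^1*70619^1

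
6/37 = 6/37 = 0.16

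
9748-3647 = 6101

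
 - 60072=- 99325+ 39253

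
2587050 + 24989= 2612039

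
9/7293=3/2431= 0.00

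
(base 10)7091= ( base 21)G1E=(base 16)1BB3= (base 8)15663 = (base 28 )917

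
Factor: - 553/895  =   - 5^ ( - 1 ) * 7^1*79^1*179^ ( - 1 )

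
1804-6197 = - 4393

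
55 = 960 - 905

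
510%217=76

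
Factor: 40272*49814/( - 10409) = -2^5*3^1*7^ ( - 1)*839^1*1487^(  -  1 )*24907^1  =  - 2006109408/10409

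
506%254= 252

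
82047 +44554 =126601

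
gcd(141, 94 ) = 47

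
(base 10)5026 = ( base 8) 11642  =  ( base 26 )7B8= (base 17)106b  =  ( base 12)2aaa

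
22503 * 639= 14379417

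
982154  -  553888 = 428266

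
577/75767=577/75767 = 0.01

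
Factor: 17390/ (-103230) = - 3^( - 2) *31^( - 1)* 47^1 = -47/279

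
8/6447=8/6447 = 0.00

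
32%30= 2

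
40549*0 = 0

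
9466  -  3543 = 5923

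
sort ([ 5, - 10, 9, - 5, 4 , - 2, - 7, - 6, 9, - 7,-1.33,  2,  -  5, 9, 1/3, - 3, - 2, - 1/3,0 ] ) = [ - 10,- 7, -7, - 6, - 5, - 5, - 3,  -  2, - 2, - 1.33, - 1/3, 0, 1/3, 2, 4,  5, 9, 9 , 9 ]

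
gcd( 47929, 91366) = 1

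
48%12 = 0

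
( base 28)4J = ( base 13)a1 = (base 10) 131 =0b10000011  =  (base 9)155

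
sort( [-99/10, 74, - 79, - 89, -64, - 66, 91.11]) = [ - 89, - 79, - 66, - 64, - 99/10,  74, 91.11]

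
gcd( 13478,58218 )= 2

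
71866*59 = 4240094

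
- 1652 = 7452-9104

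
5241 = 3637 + 1604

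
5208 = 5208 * 1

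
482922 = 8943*54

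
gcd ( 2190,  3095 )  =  5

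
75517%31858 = 11801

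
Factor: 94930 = 2^1*5^1*11^1 * 863^1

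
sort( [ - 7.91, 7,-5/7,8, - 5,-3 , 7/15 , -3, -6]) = [- 7.91, - 6, -5, - 3,-3, - 5/7, 7/15, 7, 8]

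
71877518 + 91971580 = 163849098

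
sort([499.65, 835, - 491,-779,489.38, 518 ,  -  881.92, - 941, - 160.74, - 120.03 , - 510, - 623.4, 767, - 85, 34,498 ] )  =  [ - 941, - 881.92 , - 779,-623.4  , - 510,- 491, - 160.74,- 120.03 ,-85, 34,489.38 , 498 , 499.65, 518,767,835 ] 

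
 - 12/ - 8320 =3/2080 = 0.00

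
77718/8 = 38859/4 = 9714.75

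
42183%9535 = 4043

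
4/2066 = 2/1033=0.00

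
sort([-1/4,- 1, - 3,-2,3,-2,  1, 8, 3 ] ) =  [ - 3,-2, - 2,-1,-1/4, 1,3,3, 8] 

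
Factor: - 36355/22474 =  - 2^( - 1)*5^1*11^1*17^ ( - 1 ) = -55/34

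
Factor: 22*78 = 2^2*3^1*11^1*13^1 = 1716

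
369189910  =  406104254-36914344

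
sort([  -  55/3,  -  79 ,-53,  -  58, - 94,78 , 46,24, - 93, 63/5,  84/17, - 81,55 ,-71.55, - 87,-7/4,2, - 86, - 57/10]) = [ - 94, - 93,  -  87 , - 86,-81,  -  79,-71.55, - 58, - 53, - 55/3, - 57/10, - 7/4,2,84/17,63/5,24,46,55,78 ]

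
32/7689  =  32/7689 = 0.00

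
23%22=1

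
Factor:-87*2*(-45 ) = 7830 = 2^1*3^3*5^1*29^1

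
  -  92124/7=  - 13161 + 3/7 = -13160.57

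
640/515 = 1 + 25/103 = 1.24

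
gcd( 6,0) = 6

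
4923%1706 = 1511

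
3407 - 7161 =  - 3754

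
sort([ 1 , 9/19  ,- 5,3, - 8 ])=[- 8,-5 , 9/19, 1,3]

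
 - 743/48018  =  -1 + 47275/48018 = - 0.02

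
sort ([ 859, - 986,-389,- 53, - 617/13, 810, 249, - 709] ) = [ - 986,  -  709, - 389, - 53,-617/13, 249, 810, 859 ] 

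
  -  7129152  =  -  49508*144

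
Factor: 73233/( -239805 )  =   - 5^( - 1 )*73^( - 2)*79^1*103^1 = - 8137/26645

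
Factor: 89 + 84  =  173 =173^1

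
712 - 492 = 220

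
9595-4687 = 4908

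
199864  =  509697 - 309833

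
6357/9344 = 6357/9344= 0.68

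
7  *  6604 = 46228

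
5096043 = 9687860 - 4591817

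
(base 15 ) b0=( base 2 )10100101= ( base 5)1130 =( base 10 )165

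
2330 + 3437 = 5767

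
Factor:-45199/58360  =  -2^(-3) * 5^(- 1 )*7^1*11^1*587^1 * 1459^( - 1 ) 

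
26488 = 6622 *4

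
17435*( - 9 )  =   - 156915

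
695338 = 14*49667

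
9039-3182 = 5857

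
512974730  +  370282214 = 883256944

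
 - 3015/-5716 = 3015/5716=0.53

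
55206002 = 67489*818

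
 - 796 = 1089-1885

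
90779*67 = 6082193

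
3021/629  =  4 + 505/629 = 4.80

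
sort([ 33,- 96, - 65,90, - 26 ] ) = [-96, - 65, - 26,33,90 ]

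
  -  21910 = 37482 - 59392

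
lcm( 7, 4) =28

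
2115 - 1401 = 714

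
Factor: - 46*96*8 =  - 35328  =  - 2^9*3^1*23^1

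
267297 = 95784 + 171513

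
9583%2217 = 715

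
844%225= 169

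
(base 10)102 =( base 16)66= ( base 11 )93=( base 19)57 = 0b1100110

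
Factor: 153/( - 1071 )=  - 1/7 = - 7^( - 1) 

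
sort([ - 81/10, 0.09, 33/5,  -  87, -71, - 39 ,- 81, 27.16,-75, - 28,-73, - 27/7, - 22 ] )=[ -87, - 81, - 75 , - 73,-71, - 39, - 28, - 22,- 81/10, - 27/7, 0.09, 33/5 , 27.16]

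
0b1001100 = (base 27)2m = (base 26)2o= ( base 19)40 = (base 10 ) 76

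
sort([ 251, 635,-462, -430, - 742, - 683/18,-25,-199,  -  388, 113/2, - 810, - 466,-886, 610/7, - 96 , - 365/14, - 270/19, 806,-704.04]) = [ -886, - 810 , -742,  -  704.04, - 466, - 462, - 430, -388 , -199, - 96, - 683/18,  -  365/14, - 25,  -  270/19, 113/2, 610/7, 251, 635, 806]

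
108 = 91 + 17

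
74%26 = 22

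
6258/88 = 3129/44 = 71.11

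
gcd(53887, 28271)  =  1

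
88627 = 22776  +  65851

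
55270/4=27635/2 =13817.50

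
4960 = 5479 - 519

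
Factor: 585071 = 585071^1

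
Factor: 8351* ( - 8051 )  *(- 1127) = 75772606427 = 7^3*23^1*83^1*97^1*1193^1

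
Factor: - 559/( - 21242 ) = 1/38 =2^(  -  1 )*19^(-1 )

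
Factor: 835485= 3^1*5^1*7^1*73^1*109^1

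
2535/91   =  27 + 6/7=27.86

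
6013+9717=15730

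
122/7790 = 61/3895 = 0.02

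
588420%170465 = 77025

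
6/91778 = 3/45889 =0.00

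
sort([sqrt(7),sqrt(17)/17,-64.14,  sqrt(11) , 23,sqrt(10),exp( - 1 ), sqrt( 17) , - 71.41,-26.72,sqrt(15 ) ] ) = [- 71.41,-64.14, - 26.72, sqrt( 17) /17,  exp( - 1), sqrt( 7), sqrt(10),  sqrt(11), sqrt( 15 ),sqrt ( 17),23]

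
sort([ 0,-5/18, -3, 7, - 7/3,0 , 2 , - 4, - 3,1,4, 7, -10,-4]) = [ - 10, - 4,  -  4,-3 , - 3 , - 7/3 , - 5/18 , 0, 0, 1 , 2,4, 7, 7 ]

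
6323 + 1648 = 7971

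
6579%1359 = 1143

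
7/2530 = 7/2530 = 0.00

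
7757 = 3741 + 4016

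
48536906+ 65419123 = 113956029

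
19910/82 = 9955/41 = 242.80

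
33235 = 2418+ 30817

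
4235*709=3002615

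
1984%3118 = 1984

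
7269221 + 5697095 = 12966316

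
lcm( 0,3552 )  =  0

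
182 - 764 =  - 582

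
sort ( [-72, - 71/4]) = [ - 72,-71/4 ]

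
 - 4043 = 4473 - 8516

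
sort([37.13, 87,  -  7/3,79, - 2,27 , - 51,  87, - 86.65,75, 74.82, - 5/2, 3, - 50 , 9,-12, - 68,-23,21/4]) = [ - 86.65, - 68, - 51, - 50, - 23, - 12,  -  5/2, - 7/3, - 2, 3, 21/4, 9, 27, 37.13,  74.82, 75, 79, 87, 87] 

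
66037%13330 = 12717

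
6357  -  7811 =- 1454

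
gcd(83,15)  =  1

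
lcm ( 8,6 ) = 24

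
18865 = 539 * 35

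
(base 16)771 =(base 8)3561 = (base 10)1905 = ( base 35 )1JF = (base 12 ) 1129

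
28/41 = 28/41 = 0.68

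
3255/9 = 361 +2/3 = 361.67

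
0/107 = 0 = 0.00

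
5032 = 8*629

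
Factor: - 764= - 2^2*191^1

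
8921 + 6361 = 15282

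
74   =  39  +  35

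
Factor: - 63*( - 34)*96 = 205632 = 2^6*3^3*7^1 * 17^1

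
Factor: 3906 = 2^1*3^2*7^1*31^1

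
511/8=63 + 7/8 = 63.88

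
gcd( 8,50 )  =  2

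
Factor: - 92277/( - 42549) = 30759/14183 = 3^1*13^(-1 )*1091^(-1) * 10253^1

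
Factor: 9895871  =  131^1 * 75541^1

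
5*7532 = 37660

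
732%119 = 18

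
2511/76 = 33 + 3/76=33.04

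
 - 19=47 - 66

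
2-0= 2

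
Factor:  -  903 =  - 3^1*7^1* 43^1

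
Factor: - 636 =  - 2^2*3^1*53^1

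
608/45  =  13 +23/45 = 13.51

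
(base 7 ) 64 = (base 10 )46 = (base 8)56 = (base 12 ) 3A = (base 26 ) 1k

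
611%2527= 611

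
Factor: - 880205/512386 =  - 2^( - 1) * 5^1 * 7^( - 1) *36599^( - 1 )*176041^1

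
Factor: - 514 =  - 2^1*257^1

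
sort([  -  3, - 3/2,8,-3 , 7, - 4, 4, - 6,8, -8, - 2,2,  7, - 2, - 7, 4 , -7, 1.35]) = [  -  8, - 7, - 7, - 6,-4, - 3, - 3, - 2,  -  2, - 3/2, 1.35,2, 4,4,7, 7, 8,8 ] 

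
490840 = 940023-449183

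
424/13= 32+8/13 = 32.62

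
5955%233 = 130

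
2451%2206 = 245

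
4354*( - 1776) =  - 7732704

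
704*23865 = 16800960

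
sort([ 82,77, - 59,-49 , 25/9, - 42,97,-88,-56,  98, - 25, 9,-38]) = [-88, - 59, - 56,-49, - 42, - 38, - 25, 25/9, 9, 77, 82, 97 , 98]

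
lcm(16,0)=0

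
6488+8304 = 14792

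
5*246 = 1230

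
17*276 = 4692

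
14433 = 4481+9952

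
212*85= 18020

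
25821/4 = 6455 + 1/4 = 6455.25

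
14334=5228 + 9106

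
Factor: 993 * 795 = 789435 = 3^2*5^1*53^1*331^1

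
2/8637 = 2/8637 = 0.00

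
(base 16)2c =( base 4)230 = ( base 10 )44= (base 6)112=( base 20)24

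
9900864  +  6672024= 16572888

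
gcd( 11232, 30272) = 32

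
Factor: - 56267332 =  - 2^2*11^1*1278803^1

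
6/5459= 6/5459= 0.00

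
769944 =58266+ 711678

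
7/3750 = 7/3750 = 0.00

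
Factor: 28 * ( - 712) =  - 19936= - 2^5*7^1*89^1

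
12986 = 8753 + 4233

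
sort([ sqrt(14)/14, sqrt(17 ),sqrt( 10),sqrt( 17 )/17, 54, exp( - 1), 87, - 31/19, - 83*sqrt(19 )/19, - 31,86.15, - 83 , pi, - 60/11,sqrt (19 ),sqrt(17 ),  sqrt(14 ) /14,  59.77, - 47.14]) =[ - 83, - 47.14, - 31, - 83*sqrt ( 19) /19, - 60/11, - 31/19, sqrt(17)/17,sqrt(14)/14,sqrt(14)/14, exp(  -  1), pi, sqrt( 10),sqrt( 17 ),  sqrt(17 ),sqrt(19 ), 54, 59.77,86.15, 87 ]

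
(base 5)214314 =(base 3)101020021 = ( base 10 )7459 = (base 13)351a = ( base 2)1110100100011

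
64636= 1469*44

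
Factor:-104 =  - 2^3*13^1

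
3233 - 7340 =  - 4107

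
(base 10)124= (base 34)3M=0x7c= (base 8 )174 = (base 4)1330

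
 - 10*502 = -5020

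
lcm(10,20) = 20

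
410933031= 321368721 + 89564310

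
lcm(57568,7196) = 57568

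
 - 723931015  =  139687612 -863618627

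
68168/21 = 68168/21= 3246.10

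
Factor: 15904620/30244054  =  7952310/15122027   =  2^1*3^3*5^1*17^( - 1 )*241^( - 1 )*3691^(-1)*29453^1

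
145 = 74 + 71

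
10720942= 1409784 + 9311158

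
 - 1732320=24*( - 72180 ) 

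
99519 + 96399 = 195918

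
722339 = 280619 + 441720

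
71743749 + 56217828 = 127961577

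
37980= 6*6330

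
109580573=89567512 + 20013061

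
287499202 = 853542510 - 566043308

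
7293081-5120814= 2172267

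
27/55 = 27/55  =  0.49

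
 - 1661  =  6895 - 8556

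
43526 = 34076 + 9450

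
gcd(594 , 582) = 6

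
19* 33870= 643530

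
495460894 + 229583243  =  725044137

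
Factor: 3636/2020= 3^2*5^( - 1) = 9/5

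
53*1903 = 100859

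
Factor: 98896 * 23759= 2349670064 = 2^4*7^1 * 23^1 * 883^1 *1033^1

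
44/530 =22/265 = 0.08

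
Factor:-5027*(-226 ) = 2^1 * 11^1*113^1*457^1 = 1136102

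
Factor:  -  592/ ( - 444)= 2^2*3^( - 1) = 4/3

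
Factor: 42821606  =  2^1*17^1*47^1*127^1 * 211^1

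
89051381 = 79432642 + 9618739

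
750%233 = 51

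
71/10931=71/10931 =0.01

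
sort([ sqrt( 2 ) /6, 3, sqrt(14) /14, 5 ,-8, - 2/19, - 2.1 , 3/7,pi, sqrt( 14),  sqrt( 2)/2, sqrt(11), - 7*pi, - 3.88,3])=[  -  7*pi, - 8, - 3.88, - 2.1,  -  2/19 , sqrt(2 ) /6, sqrt(14)/14, 3/7,sqrt(2 )/2,3, 3,pi, sqrt(11), sqrt(14), 5]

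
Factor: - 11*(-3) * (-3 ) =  - 3^2*11^1 = - 99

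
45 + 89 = 134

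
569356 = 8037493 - 7468137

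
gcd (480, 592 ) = 16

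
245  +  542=787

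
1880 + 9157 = 11037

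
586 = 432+154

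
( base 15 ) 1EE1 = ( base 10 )6736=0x1a50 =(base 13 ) 30b2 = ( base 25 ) ajb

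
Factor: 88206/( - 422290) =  - 3^1 * 5^( - 1 )*11^( - 2)* 61^1*241^1 * 349^( - 1 ) = - 44103/211145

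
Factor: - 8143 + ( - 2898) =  - 11041 = - 61^1*181^1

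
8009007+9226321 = 17235328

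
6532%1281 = 127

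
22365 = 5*4473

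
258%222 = 36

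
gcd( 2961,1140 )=3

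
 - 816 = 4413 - 5229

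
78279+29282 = 107561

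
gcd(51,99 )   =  3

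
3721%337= 14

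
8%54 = 8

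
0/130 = 0 = 0.00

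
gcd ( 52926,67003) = 1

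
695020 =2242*310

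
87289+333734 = 421023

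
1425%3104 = 1425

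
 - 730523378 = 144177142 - 874700520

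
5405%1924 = 1557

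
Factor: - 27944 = - 2^3*7^1*499^1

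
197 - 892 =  - 695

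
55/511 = 55/511= 0.11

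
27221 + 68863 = 96084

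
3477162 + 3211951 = 6689113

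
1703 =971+732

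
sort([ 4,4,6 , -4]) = [ - 4, 4,  4, 6 ] 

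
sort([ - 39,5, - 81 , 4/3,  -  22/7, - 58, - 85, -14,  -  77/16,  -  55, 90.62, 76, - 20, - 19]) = [ - 85, - 81, - 58, - 55, - 39, - 20,-19, - 14, - 77/16, - 22/7,4/3 , 5,76,90.62]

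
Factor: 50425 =5^2*2017^1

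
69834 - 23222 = 46612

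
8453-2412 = 6041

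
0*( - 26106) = 0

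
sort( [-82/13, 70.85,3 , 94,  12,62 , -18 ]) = [ - 18,- 82/13, 3  ,  12,62, 70.85, 94]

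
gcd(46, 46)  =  46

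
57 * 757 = 43149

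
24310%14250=10060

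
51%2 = 1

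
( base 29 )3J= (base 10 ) 106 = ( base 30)3g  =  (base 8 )152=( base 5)411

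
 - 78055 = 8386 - 86441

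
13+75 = 88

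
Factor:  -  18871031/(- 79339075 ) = 5^ ( - 2 )*23^( - 1 )*31^( - 1)*4451^( - 1)*18871031^1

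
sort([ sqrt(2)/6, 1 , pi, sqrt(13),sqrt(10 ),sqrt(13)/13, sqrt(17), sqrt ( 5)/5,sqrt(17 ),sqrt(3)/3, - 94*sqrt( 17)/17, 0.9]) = [-94 *sqrt(17 )/17, sqrt( 2)/6,sqrt(13 ) /13,sqrt( 5)/5,sqrt ( 3)/3, 0.9,1,  pi  ,  sqrt(10 ), sqrt( 13 ),  sqrt( 17 ), sqrt(17 ) ] 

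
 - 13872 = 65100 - 78972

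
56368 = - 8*(-7046)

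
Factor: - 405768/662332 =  - 9222/15053 = - 2^1*3^1*29^1*53^1  *15053^( - 1)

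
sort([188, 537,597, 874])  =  [188 , 537, 597,  874] 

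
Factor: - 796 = -2^2*199^1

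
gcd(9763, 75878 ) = 1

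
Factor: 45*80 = 2^4*3^2*5^2 =3600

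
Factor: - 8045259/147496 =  - 2^(- 3 )*3^1*103^( - 1 )*179^( - 1) * 311^1*8623^1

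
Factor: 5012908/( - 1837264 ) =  - 2^( - 2)*11^( - 2) * 13^( - 1)*37^1* 73^ ( -1 )*33871^1 = -1253227/459316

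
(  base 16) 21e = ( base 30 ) I2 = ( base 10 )542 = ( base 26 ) km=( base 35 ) fh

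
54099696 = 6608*8187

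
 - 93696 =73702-167398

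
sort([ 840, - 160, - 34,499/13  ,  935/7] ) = [ - 160,  -  34,499/13, 935/7,840] 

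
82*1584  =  129888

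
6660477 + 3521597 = 10182074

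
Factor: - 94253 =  - 94253^1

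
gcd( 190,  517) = 1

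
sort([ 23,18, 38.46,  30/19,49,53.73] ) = [ 30/19 , 18, 23 , 38.46, 49, 53.73]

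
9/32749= 9/32749 = 0.00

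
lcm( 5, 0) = 0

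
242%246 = 242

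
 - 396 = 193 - 589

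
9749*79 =770171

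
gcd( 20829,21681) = 3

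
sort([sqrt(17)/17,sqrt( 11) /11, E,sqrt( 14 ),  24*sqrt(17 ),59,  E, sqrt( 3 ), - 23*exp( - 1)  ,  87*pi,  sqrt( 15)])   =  [ -23*exp( - 1), sqrt(17 )/17,sqrt(11)/11,  sqrt( 3), E,E,sqrt( 14), sqrt(15),59, 24*sqrt( 17 ),87*pi] 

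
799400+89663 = 889063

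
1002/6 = 167 = 167.00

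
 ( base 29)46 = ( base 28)4A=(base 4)1322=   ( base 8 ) 172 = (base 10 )122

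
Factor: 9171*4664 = 2^3*3^2 *11^1 * 53^1*1019^1 = 42773544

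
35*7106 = 248710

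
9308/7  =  9308/7=1329.71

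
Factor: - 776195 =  - 5^1*7^1 *67^1 * 331^1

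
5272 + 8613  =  13885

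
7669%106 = 37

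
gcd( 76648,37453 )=871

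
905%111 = 17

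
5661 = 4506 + 1155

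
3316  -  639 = 2677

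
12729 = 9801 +2928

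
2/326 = 1/163 = 0.01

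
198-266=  - 68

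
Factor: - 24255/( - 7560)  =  77/24 =2^( - 3)*3^(-1)*7^1*11^1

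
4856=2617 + 2239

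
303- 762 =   -  459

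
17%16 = 1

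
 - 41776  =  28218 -69994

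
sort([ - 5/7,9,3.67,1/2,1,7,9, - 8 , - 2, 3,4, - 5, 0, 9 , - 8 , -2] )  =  [ - 8, - 8, - 5, - 2, - 2 , - 5/7 , 0,1/2, 1, 3 , 3.67, 4,7,9, 9, 9]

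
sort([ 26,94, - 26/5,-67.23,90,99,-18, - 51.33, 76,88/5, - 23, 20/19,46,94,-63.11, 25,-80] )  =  [ - 80, - 67.23, - 63.11,-51.33, - 23, - 18, - 26/5,  20/19,88/5,25, 26, 46, 76, 90, 94,94,99]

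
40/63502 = 20/31751 = 0.00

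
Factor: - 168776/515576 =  - 73/223 = -  73^1*223^ ( -1 )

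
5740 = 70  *82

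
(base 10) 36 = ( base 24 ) 1c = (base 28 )18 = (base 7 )51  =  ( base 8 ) 44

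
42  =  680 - 638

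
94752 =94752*1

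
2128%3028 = 2128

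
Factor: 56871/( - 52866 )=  - 2^( - 1 )*3^(-1 ) *11^(-1)*71^1 = - 71/66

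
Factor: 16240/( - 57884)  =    -  140/499 = - 2^2 * 5^1*7^1*499^ ( - 1)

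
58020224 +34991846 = 93012070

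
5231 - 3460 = 1771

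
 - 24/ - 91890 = 4/15315 = 0.00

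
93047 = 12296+80751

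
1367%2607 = 1367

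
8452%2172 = 1936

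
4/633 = 4/633 = 0.01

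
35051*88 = 3084488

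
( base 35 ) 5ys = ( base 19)1169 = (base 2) 1110010101111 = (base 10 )7343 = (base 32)75F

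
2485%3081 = 2485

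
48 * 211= 10128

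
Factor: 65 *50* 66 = 2^2* 3^1*5^3*11^1*13^1 = 214500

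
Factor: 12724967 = 12724967^1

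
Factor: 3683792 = 2^4 * 7^1 * 31^1*1061^1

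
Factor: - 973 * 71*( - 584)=40344472 = 2^3 * 7^1*71^1*73^1 * 139^1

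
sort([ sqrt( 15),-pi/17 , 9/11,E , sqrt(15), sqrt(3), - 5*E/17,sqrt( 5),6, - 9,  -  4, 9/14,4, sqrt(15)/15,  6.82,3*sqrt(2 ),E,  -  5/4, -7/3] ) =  [-9, - 4,-7/3,  -  5/4, - 5*E/17, - pi/17,sqrt( 15 )/15, 9/14, 9/11, sqrt ( 3 ) , sqrt(5), E, E , sqrt(15),sqrt(15 ),4 , 3*sqrt(  2 ), 6,6.82]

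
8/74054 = 4/37027 = 0.00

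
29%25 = 4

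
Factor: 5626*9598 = 2^2*29^1*97^1*4799^1 = 53998348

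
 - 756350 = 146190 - 902540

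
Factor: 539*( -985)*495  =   - 3^2 *5^2*7^2 * 11^2*197^1  =  -262802925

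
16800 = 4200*4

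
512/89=512/89  =  5.75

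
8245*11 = 90695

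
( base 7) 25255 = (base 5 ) 203110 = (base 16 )19FF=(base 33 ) 63m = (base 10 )6655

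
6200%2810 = 580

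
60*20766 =1245960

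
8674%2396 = 1486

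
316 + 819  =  1135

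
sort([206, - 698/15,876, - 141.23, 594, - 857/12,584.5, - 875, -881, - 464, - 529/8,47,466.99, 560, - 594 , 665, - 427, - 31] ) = [ - 881, - 875,  -  594,-464, - 427, - 141.23, - 857/12, - 529/8, - 698/15,- 31,47 , 206,466.99,560, 584.5,  594,665,876]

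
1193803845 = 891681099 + 302122746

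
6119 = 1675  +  4444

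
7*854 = 5978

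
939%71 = 16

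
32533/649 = 32533/649 = 50.13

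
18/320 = 9/160 = 0.06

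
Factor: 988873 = 17^1*58169^1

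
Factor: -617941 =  - 23^1 *67^1* 401^1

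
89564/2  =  44782 = 44782.00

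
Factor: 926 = 2^1*463^1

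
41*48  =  1968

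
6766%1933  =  967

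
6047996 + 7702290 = 13750286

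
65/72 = 65/72=0.90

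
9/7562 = 9/7562 = 0.00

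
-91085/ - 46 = 1980 + 5/46   =  1980.11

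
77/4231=77/4231  =  0.02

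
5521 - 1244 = 4277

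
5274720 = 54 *97680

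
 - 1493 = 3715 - 5208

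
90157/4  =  22539+1/4  =  22539.25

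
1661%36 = 5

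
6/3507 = 2/1169 =0.00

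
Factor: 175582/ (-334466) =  - 347/661 = - 347^1 * 661^( - 1)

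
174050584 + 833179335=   1007229919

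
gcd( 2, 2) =2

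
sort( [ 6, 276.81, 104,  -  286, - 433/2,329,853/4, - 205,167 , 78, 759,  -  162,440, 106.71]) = [ - 286,-433/2, - 205 ,  -  162, 6,78, 104, 106.71,167,853/4,  276.81,329,  440,759] 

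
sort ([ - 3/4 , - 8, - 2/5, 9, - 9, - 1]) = [ -9, - 8 ,-1, - 3/4, - 2/5 , 9 ]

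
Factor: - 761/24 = -2^( - 3 )*3^( - 1)*761^1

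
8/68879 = 8/68879 = 0.00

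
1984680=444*4470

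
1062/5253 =354/1751 = 0.20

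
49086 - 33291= 15795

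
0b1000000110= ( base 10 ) 518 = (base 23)MC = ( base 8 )1006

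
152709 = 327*467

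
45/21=2 + 1/7 = 2.14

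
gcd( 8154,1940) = 2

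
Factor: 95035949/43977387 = 3^( - 1)*67^1*3061^( - 1 )*4789^ ( - 1)*1418447^1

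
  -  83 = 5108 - 5191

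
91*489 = 44499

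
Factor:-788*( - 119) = 93772 = 2^2 * 7^1*17^1 * 197^1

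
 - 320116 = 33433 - 353549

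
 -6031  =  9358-15389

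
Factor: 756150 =2^1*3^1*5^2*71^2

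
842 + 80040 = 80882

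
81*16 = 1296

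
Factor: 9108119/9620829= 3^( - 3)*1229^1*7411^1*356327^( - 1)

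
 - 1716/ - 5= 343 + 1/5 = 343.20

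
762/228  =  3 + 13/38 = 3.34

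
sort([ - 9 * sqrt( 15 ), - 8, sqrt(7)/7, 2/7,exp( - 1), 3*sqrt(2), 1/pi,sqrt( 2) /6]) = [ - 9 * sqrt(15), - 8, sqrt( 2)/6,2/7, 1/pi, exp( -1), sqrt(7)/7,3*sqrt( 2) ]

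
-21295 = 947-22242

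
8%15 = 8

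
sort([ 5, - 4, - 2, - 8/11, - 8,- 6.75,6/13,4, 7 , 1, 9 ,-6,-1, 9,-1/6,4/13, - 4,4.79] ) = [-8,-6.75, - 6,  -  4,-4 , - 2 ,-1,-8/11 ,-1/6,4/13,6/13,1,4,4.79,5, 7, 9,  9 ] 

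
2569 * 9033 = 23205777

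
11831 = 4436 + 7395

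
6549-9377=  - 2828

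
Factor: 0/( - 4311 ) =0^1 = 0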